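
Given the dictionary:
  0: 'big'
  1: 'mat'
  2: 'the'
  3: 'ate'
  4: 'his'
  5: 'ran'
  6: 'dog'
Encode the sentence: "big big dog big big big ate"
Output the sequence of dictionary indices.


Look up each word in the dictionary:
  'big' -> 0
  'big' -> 0
  'dog' -> 6
  'big' -> 0
  'big' -> 0
  'big' -> 0
  'ate' -> 3

Encoded: [0, 0, 6, 0, 0, 0, 3]


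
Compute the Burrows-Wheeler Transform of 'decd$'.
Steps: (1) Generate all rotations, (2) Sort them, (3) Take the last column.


Rotations (sorted):
  0: $decd -> last char: d
  1: cd$de -> last char: e
  2: d$dec -> last char: c
  3: decd$ -> last char: $
  4: ecd$d -> last char: d


BWT = dec$d


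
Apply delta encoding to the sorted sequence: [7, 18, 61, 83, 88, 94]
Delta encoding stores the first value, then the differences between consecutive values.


First value: 7
Deltas:
  18 - 7 = 11
  61 - 18 = 43
  83 - 61 = 22
  88 - 83 = 5
  94 - 88 = 6


Delta encoded: [7, 11, 43, 22, 5, 6]


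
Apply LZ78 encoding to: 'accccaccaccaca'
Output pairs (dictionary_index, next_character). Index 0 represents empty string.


LZ78 encoding steps:
Dictionary: {0: ''}
Step 1: w='' (idx 0), next='a' -> output (0, 'a'), add 'a' as idx 1
Step 2: w='' (idx 0), next='c' -> output (0, 'c'), add 'c' as idx 2
Step 3: w='c' (idx 2), next='c' -> output (2, 'c'), add 'cc' as idx 3
Step 4: w='c' (idx 2), next='a' -> output (2, 'a'), add 'ca' as idx 4
Step 5: w='cc' (idx 3), next='a' -> output (3, 'a'), add 'cca' as idx 5
Step 6: w='cca' (idx 5), next='c' -> output (5, 'c'), add 'ccac' as idx 6
Step 7: w='a' (idx 1), end of input -> output (1, '')


Encoded: [(0, 'a'), (0, 'c'), (2, 'c'), (2, 'a'), (3, 'a'), (5, 'c'), (1, '')]


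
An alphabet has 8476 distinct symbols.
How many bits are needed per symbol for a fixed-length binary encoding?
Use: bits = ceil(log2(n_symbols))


log2(8476) = 13.0492
Bracket: 2^13 = 8192 < 8476 <= 2^14 = 16384
So ceil(log2(8476)) = 14

bits = ceil(log2(8476)) = ceil(13.0492) = 14 bits


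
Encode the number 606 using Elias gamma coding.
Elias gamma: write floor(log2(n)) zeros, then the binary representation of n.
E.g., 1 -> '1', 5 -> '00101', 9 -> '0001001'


num_bits = floor(log2(606)) + 1 = 10
leading_zeros = num_bits - 1 = 9
binary(606) = 1001011110

Elias gamma(606) = '000000000' + '1001011110' = 0000000001001011110 (19 bits)


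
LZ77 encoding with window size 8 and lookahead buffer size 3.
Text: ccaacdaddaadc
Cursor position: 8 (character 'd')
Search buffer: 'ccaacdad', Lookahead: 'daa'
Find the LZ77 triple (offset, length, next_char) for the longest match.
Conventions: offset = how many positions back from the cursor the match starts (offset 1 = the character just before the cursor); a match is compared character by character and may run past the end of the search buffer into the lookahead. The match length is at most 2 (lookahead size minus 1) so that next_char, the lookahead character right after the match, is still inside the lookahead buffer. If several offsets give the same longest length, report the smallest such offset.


Try each offset into the search buffer:
  offset=1 (pos 7, char 'd'): match length 1
  offset=2 (pos 6, char 'a'): match length 0
  offset=3 (pos 5, char 'd'): match length 2
  offset=4 (pos 4, char 'c'): match length 0
  offset=5 (pos 3, char 'a'): match length 0
  offset=6 (pos 2, char 'a'): match length 0
  offset=7 (pos 1, char 'c'): match length 0
  offset=8 (pos 0, char 'c'): match length 0
Longest match has length 2 at offset 3.
next_char = character at position 8 + 2 = 10 -> 'a'

Best match: offset=3, length=2 (matching 'da' starting at position 5)
LZ77 triple: (3, 2, 'a')


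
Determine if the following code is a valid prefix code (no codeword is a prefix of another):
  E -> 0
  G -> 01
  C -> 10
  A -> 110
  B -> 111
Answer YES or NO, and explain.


Checking each pair (does one codeword prefix another?):
  E='0' vs G='01': prefix -- VIOLATION

NO -- this is NOT a valid prefix code. E (0) is a prefix of G (01).


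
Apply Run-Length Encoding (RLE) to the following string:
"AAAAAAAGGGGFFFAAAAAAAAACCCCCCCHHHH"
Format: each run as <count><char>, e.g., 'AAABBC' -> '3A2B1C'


Scanning runs left to right:
  i=0: run of 'A' x 7 -> '7A'
  i=7: run of 'G' x 4 -> '4G'
  i=11: run of 'F' x 3 -> '3F'
  i=14: run of 'A' x 9 -> '9A'
  i=23: run of 'C' x 7 -> '7C'
  i=30: run of 'H' x 4 -> '4H'

RLE = 7A4G3F9A7C4H


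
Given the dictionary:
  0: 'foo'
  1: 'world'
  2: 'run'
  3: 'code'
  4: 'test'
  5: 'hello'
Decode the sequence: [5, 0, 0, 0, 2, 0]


Look up each index in the dictionary:
  5 -> 'hello'
  0 -> 'foo'
  0 -> 'foo'
  0 -> 'foo'
  2 -> 'run'
  0 -> 'foo'

Decoded: "hello foo foo foo run foo"


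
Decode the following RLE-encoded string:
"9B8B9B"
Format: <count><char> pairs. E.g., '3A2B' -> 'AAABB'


Expanding each <count><char> pair:
  9B -> 'BBBBBBBBB'
  8B -> 'BBBBBBBB'
  9B -> 'BBBBBBBBB'

Decoded = BBBBBBBBBBBBBBBBBBBBBBBBBB


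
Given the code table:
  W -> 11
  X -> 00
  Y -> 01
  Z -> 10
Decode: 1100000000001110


Decoding:
11 -> W
00 -> X
00 -> X
00 -> X
00 -> X
00 -> X
11 -> W
10 -> Z


Result: WXXXXXWZ


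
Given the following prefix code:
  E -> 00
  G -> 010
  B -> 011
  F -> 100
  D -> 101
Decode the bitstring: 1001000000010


Decoding step by step:
Bits 100 -> F
Bits 100 -> F
Bits 00 -> E
Bits 00 -> E
Bits 010 -> G


Decoded message: FFEEG


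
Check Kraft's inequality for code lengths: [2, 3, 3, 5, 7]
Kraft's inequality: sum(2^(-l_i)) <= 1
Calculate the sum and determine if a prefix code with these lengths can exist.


Sum = 2^(-2) + 2^(-3) + 2^(-3) + 2^(-5) + 2^(-7)
    = 0.25 + 0.125 + 0.125 + 0.03125 + 0.0078125
    = 69/128 = 0.5390625
Since 0.5390625 <= 1, Kraft's inequality IS satisfied.
A prefix code with these lengths CAN exist.

Kraft sum = 0.5390625. Satisfied.


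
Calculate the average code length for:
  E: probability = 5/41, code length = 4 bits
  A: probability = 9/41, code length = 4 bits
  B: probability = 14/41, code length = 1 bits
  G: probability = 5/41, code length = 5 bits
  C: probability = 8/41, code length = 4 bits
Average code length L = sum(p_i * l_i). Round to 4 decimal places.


Weighted contributions p_i * l_i:
  E: (5/41) * 4 = 20/41
  A: (9/41) * 4 = 36/41
  B: (14/41) * 1 = 14/41
  G: (5/41) * 5 = 25/41
  C: (8/41) * 4 = 32/41
Sum = (20 + 36 + 14 + 25 + 32)/41 = 127/41

L = 127/41 = 3.0976 bits/symbol


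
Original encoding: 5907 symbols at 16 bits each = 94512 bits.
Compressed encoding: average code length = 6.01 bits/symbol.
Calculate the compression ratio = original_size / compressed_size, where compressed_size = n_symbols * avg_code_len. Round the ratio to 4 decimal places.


original_size = n_symbols * orig_bits = 5907 * 16 = 94512 bits
compressed_size = n_symbols * avg_code_len = 5907 * 6.01 = 35501.07 bits
ratio = original_size / compressed_size = 94512 / 35501.07 = 2.6622

Compression ratio = 2.6622


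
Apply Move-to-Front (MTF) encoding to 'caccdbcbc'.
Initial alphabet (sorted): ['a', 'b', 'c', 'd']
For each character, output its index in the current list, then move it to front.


MTF encoding:
'c': index 2 in ['a', 'b', 'c', 'd'] -> ['c', 'a', 'b', 'd']
'a': index 1 in ['c', 'a', 'b', 'd'] -> ['a', 'c', 'b', 'd']
'c': index 1 in ['a', 'c', 'b', 'd'] -> ['c', 'a', 'b', 'd']
'c': index 0 in ['c', 'a', 'b', 'd'] -> ['c', 'a', 'b', 'd']
'd': index 3 in ['c', 'a', 'b', 'd'] -> ['d', 'c', 'a', 'b']
'b': index 3 in ['d', 'c', 'a', 'b'] -> ['b', 'd', 'c', 'a']
'c': index 2 in ['b', 'd', 'c', 'a'] -> ['c', 'b', 'd', 'a']
'b': index 1 in ['c', 'b', 'd', 'a'] -> ['b', 'c', 'd', 'a']
'c': index 1 in ['b', 'c', 'd', 'a'] -> ['c', 'b', 'd', 'a']


Output: [2, 1, 1, 0, 3, 3, 2, 1, 1]


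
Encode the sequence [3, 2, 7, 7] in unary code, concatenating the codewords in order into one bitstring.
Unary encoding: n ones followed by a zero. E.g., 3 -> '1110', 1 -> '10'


Encode each number as n ones followed by a terminating 0:
  3 -> 1110 (4 bits)
  2 -> 110 (3 bits)
  7 -> 11111110 (8 bits)
  7 -> 11111110 (8 bits)
Total length = 4 + 3 + 8 + 8 = 23 bits.

Unary([3, 2, 7, 7]) = 11101101111111011111110 (23 bits)


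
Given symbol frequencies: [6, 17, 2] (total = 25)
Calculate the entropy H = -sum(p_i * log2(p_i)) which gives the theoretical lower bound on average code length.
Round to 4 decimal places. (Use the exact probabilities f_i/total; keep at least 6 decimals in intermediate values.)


Per-symbol terms -p_i * log2(p_i) with p_i = f_i/25:
  p = 6/25 = 0.240000: log2(p) = -2.058894, -p*log2(p) = 0.494134
  p = 17/25 = 0.680000: log2(p) = -0.556393, -p*log2(p) = 0.378347
  p = 2/25 = 0.080000: log2(p) = -3.643856, -p*log2(p) = 0.291508
H = 0.494134 + 0.378347 + 0.291508 = 1.163989

H = 1.164 bits/symbol


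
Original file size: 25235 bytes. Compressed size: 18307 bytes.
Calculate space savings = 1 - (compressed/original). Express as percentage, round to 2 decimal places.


ratio = compressed/original = 18307/25235 = 0.725461
savings = 1 - ratio = 1 - 0.725461 = 0.274539
as a percentage: 0.274539 * 100 = 27.45%

Space savings = 1 - 18307/25235 = 27.45%


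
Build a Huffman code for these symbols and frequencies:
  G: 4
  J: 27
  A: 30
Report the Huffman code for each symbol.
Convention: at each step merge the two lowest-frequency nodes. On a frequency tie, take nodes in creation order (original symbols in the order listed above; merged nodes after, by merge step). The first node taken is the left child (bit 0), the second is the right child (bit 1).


Huffman tree construction:
Step 1: Merge G(4) + J(27) = 31
Step 2: Merge A(30) + (G+J)(31) = 61
Read each symbol's code off the tree from the root (left child = 0, right child = 1).

Codes:
  G: 10 (length 2)
  J: 11 (length 2)
  A: 0 (length 1)
Average code length: 92/61 = 1.5082 bits/symbol


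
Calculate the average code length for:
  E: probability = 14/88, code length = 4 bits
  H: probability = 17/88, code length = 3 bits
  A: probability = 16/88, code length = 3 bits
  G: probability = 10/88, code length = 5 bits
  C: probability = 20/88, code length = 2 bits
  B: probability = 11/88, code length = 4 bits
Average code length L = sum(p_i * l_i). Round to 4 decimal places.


Weighted contributions p_i * l_i:
  E: (14/88) * 4 = 56/88
  H: (17/88) * 3 = 51/88
  A: (16/88) * 3 = 48/88
  G: (10/88) * 5 = 50/88
  C: (20/88) * 2 = 40/88
  B: (11/88) * 4 = 44/88
Sum = (56 + 51 + 48 + 50 + 40 + 44)/88 = 289/88

L = 289/88 = 3.2841 bits/symbol


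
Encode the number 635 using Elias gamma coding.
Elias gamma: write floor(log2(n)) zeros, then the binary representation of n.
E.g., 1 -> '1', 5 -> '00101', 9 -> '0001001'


num_bits = floor(log2(635)) + 1 = 10
leading_zeros = num_bits - 1 = 9
binary(635) = 1001111011

Elias gamma(635) = '000000000' + '1001111011' = 0000000001001111011 (19 bits)


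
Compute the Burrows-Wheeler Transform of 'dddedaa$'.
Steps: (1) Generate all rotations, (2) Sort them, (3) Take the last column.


Rotations (sorted):
  0: $dddedaa -> last char: a
  1: a$dddeda -> last char: a
  2: aa$ddded -> last char: d
  3: daa$ddde -> last char: e
  4: dddedaa$ -> last char: $
  5: ddedaa$d -> last char: d
  6: dedaa$dd -> last char: d
  7: edaa$ddd -> last char: d


BWT = aade$ddd


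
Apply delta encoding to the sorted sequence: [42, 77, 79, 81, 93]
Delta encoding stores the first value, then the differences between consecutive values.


First value: 42
Deltas:
  77 - 42 = 35
  79 - 77 = 2
  81 - 79 = 2
  93 - 81 = 12


Delta encoded: [42, 35, 2, 2, 12]


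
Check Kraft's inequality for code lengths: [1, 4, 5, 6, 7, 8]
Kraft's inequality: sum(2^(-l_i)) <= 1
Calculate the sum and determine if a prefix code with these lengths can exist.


Sum = 2^(-1) + 2^(-4) + 2^(-5) + 2^(-6) + 2^(-7) + 2^(-8)
    = 0.5 + 0.0625 + 0.03125 + 0.015625 + 0.0078125 + 0.00390625
    = 159/256 = 0.62109375
Since 0.62109375 <= 1, Kraft's inequality IS satisfied.
A prefix code with these lengths CAN exist.

Kraft sum = 0.62109375. Satisfied.


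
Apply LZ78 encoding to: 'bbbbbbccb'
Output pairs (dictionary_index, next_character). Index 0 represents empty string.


LZ78 encoding steps:
Dictionary: {0: ''}
Step 1: w='' (idx 0), next='b' -> output (0, 'b'), add 'b' as idx 1
Step 2: w='b' (idx 1), next='b' -> output (1, 'b'), add 'bb' as idx 2
Step 3: w='bb' (idx 2), next='b' -> output (2, 'b'), add 'bbb' as idx 3
Step 4: w='' (idx 0), next='c' -> output (0, 'c'), add 'c' as idx 4
Step 5: w='c' (idx 4), next='b' -> output (4, 'b'), add 'cb' as idx 5


Encoded: [(0, 'b'), (1, 'b'), (2, 'b'), (0, 'c'), (4, 'b')]


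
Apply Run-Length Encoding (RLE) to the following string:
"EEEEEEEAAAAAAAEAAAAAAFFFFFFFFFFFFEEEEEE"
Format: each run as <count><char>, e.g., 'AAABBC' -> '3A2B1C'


Scanning runs left to right:
  i=0: run of 'E' x 7 -> '7E'
  i=7: run of 'A' x 7 -> '7A'
  i=14: run of 'E' x 1 -> '1E'
  i=15: run of 'A' x 6 -> '6A'
  i=21: run of 'F' x 12 -> '12F'
  i=33: run of 'E' x 6 -> '6E'

RLE = 7E7A1E6A12F6E


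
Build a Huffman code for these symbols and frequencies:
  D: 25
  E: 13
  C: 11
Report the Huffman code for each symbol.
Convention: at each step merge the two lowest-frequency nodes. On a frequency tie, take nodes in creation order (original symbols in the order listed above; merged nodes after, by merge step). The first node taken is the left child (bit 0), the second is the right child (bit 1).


Huffman tree construction:
Step 1: Merge C(11) + E(13) = 24
Step 2: Merge (C+E)(24) + D(25) = 49
Read each symbol's code off the tree from the root (left child = 0, right child = 1).

Codes:
  D: 1 (length 1)
  E: 01 (length 2)
  C: 00 (length 2)
Average code length: 73/49 = 1.4898 bits/symbol


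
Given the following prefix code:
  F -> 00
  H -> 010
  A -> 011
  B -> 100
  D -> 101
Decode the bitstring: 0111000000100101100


Decoding step by step:
Bits 011 -> A
Bits 100 -> B
Bits 00 -> F
Bits 00 -> F
Bits 100 -> B
Bits 101 -> D
Bits 100 -> B


Decoded message: ABFFBDB


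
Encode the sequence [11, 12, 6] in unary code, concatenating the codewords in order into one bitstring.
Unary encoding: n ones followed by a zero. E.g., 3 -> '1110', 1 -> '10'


Encode each number as n ones followed by a terminating 0:
  11 -> 111111111110 (12 bits)
  12 -> 1111111111110 (13 bits)
  6 -> 1111110 (7 bits)
Total length = 12 + 13 + 7 = 32 bits.

Unary([11, 12, 6]) = 11111111111011111111111101111110 (32 bits)


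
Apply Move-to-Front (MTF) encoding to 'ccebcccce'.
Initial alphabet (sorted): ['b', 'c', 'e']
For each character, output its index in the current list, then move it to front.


MTF encoding:
'c': index 1 in ['b', 'c', 'e'] -> ['c', 'b', 'e']
'c': index 0 in ['c', 'b', 'e'] -> ['c', 'b', 'e']
'e': index 2 in ['c', 'b', 'e'] -> ['e', 'c', 'b']
'b': index 2 in ['e', 'c', 'b'] -> ['b', 'e', 'c']
'c': index 2 in ['b', 'e', 'c'] -> ['c', 'b', 'e']
'c': index 0 in ['c', 'b', 'e'] -> ['c', 'b', 'e']
'c': index 0 in ['c', 'b', 'e'] -> ['c', 'b', 'e']
'c': index 0 in ['c', 'b', 'e'] -> ['c', 'b', 'e']
'e': index 2 in ['c', 'b', 'e'] -> ['e', 'c', 'b']


Output: [1, 0, 2, 2, 2, 0, 0, 0, 2]


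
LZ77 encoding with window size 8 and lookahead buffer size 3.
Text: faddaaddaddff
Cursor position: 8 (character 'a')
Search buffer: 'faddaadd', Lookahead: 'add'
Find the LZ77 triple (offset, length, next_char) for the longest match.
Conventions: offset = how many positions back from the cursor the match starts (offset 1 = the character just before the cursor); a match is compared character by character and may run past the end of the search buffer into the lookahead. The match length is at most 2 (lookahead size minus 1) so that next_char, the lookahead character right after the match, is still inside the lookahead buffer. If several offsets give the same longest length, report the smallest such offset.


Try each offset into the search buffer:
  offset=1 (pos 7, char 'd'): match length 0
  offset=2 (pos 6, char 'd'): match length 0
  offset=3 (pos 5, char 'a'): match length 2
  offset=4 (pos 4, char 'a'): match length 1
  offset=5 (pos 3, char 'd'): match length 0
  offset=6 (pos 2, char 'd'): match length 0
  offset=7 (pos 1, char 'a'): match length 2
  offset=8 (pos 0, char 'f'): match length 0
Longest match has length 2, found at offsets 3, 7; take the smallest, offset 3.
next_char = character at position 8 + 2 = 10 -> 'd'

Best match: offset=3, length=2 (matching 'ad' starting at position 5)
LZ77 triple: (3, 2, 'd')


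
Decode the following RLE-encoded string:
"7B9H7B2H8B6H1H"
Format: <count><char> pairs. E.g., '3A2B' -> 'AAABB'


Expanding each <count><char> pair:
  7B -> 'BBBBBBB'
  9H -> 'HHHHHHHHH'
  7B -> 'BBBBBBB'
  2H -> 'HH'
  8B -> 'BBBBBBBB'
  6H -> 'HHHHHH'
  1H -> 'H'

Decoded = BBBBBBBHHHHHHHHHBBBBBBBHHBBBBBBBBHHHHHHH


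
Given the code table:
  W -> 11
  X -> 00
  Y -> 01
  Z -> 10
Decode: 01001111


Decoding:
01 -> Y
00 -> X
11 -> W
11 -> W


Result: YXWW


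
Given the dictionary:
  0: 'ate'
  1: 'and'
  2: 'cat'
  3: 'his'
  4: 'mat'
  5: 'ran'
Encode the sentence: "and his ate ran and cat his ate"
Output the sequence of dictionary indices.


Look up each word in the dictionary:
  'and' -> 1
  'his' -> 3
  'ate' -> 0
  'ran' -> 5
  'and' -> 1
  'cat' -> 2
  'his' -> 3
  'ate' -> 0

Encoded: [1, 3, 0, 5, 1, 2, 3, 0]


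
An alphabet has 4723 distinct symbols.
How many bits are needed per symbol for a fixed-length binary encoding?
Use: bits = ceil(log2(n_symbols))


log2(4723) = 12.2055
Bracket: 2^12 = 4096 < 4723 <= 2^13 = 8192
So ceil(log2(4723)) = 13

bits = ceil(log2(4723)) = ceil(12.2055) = 13 bits


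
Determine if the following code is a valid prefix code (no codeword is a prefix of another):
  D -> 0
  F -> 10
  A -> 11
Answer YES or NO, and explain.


Checking each pair (does one codeword prefix another?):
  D='0' vs F='10': no prefix
  D='0' vs A='11': no prefix
  F='10' vs D='0': no prefix
  F='10' vs A='11': no prefix
  A='11' vs D='0': no prefix
  A='11' vs F='10': no prefix
No violation found over all pairs.

YES -- this is a valid prefix code. No codeword is a prefix of any other codeword.


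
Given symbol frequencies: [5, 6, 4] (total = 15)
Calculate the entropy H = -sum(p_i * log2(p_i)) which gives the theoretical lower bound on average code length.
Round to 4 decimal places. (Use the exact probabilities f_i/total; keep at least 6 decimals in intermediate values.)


Per-symbol terms -p_i * log2(p_i) with p_i = f_i/15:
  p = 5/15 = 0.333333: log2(p) = -1.584963, -p*log2(p) = 0.528321
  p = 6/15 = 0.400000: log2(p) = -1.321928, -p*log2(p) = 0.528771
  p = 4/15 = 0.266667: log2(p) = -1.906891, -p*log2(p) = 0.508504
H = 0.528321 + 0.528771 + 0.508504 = 1.565596

H = 1.5656 bits/symbol


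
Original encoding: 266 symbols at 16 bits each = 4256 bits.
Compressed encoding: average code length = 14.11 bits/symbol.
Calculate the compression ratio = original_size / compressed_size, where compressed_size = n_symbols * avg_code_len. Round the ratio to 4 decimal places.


original_size = n_symbols * orig_bits = 266 * 16 = 4256 bits
compressed_size = n_symbols * avg_code_len = 266 * 14.11 = 3753.26 bits
ratio = original_size / compressed_size = 4256 / 3753.26 = 1.1339

Compression ratio = 1.1339


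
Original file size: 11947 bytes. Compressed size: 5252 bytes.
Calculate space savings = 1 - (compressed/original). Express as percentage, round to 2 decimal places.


ratio = compressed/original = 5252/11947 = 0.439608
savings = 1 - ratio = 1 - 0.439608 = 0.560392
as a percentage: 0.560392 * 100 = 56.04%

Space savings = 1 - 5252/11947 = 56.04%


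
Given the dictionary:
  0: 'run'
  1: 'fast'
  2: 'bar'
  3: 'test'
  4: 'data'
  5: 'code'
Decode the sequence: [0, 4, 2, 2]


Look up each index in the dictionary:
  0 -> 'run'
  4 -> 'data'
  2 -> 'bar'
  2 -> 'bar'

Decoded: "run data bar bar"


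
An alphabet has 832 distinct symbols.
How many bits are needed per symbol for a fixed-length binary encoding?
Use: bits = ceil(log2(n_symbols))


log2(832) = 9.7004
Bracket: 2^9 = 512 < 832 <= 2^10 = 1024
So ceil(log2(832)) = 10

bits = ceil(log2(832)) = ceil(9.7004) = 10 bits


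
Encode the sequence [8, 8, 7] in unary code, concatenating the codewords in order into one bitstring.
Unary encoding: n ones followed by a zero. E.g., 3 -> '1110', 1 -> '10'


Encode each number as n ones followed by a terminating 0:
  8 -> 111111110 (9 bits)
  8 -> 111111110 (9 bits)
  7 -> 11111110 (8 bits)
Total length = 9 + 9 + 8 = 26 bits.

Unary([8, 8, 7]) = 11111111011111111011111110 (26 bits)


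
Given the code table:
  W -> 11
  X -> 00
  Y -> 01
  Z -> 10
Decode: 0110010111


Decoding:
01 -> Y
10 -> Z
01 -> Y
01 -> Y
11 -> W


Result: YZYYW


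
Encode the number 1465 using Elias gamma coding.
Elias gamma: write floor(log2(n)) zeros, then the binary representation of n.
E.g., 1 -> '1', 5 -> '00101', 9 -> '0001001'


num_bits = floor(log2(1465)) + 1 = 11
leading_zeros = num_bits - 1 = 10
binary(1465) = 10110111001

Elias gamma(1465) = '0000000000' + '10110111001' = 000000000010110111001 (21 bits)


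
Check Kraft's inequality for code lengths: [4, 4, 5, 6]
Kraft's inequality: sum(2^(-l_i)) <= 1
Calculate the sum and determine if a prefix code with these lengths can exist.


Sum = 2^(-4) + 2^(-4) + 2^(-5) + 2^(-6)
    = 0.0625 + 0.0625 + 0.03125 + 0.015625
    = 11/64 = 0.171875
Since 0.171875 <= 1, Kraft's inequality IS satisfied.
A prefix code with these lengths CAN exist.

Kraft sum = 0.171875. Satisfied.


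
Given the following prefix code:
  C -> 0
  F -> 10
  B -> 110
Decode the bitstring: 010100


Decoding step by step:
Bits 0 -> C
Bits 10 -> F
Bits 10 -> F
Bits 0 -> C


Decoded message: CFFC


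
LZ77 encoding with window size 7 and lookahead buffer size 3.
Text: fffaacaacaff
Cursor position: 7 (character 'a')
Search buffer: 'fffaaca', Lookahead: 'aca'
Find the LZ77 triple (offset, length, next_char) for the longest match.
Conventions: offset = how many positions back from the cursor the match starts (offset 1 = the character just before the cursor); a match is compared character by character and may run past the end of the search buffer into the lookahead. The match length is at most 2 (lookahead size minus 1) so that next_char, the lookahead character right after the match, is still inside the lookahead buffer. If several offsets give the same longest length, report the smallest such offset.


Try each offset into the search buffer:
  offset=1 (pos 6, char 'a'): match length 1
  offset=2 (pos 5, char 'c'): match length 0
  offset=3 (pos 4, char 'a'): match length 2
  offset=4 (pos 3, char 'a'): match length 1
  offset=5 (pos 2, char 'f'): match length 0
  offset=6 (pos 1, char 'f'): match length 0
  offset=7 (pos 0, char 'f'): match length 0
Longest match has length 2 at offset 3.
next_char = character at position 7 + 2 = 9 -> 'a'

Best match: offset=3, length=2 (matching 'ac' starting at position 4)
LZ77 triple: (3, 2, 'a')


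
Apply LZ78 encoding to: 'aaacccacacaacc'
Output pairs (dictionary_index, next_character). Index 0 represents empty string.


LZ78 encoding steps:
Dictionary: {0: ''}
Step 1: w='' (idx 0), next='a' -> output (0, 'a'), add 'a' as idx 1
Step 2: w='a' (idx 1), next='a' -> output (1, 'a'), add 'aa' as idx 2
Step 3: w='' (idx 0), next='c' -> output (0, 'c'), add 'c' as idx 3
Step 4: w='c' (idx 3), next='c' -> output (3, 'c'), add 'cc' as idx 4
Step 5: w='a' (idx 1), next='c' -> output (1, 'c'), add 'ac' as idx 5
Step 6: w='ac' (idx 5), next='a' -> output (5, 'a'), add 'aca' as idx 6
Step 7: w='ac' (idx 5), next='c' -> output (5, 'c'), add 'acc' as idx 7


Encoded: [(0, 'a'), (1, 'a'), (0, 'c'), (3, 'c'), (1, 'c'), (5, 'a'), (5, 'c')]


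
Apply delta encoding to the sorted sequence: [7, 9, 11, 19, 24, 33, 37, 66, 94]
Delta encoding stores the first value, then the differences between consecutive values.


First value: 7
Deltas:
  9 - 7 = 2
  11 - 9 = 2
  19 - 11 = 8
  24 - 19 = 5
  33 - 24 = 9
  37 - 33 = 4
  66 - 37 = 29
  94 - 66 = 28


Delta encoded: [7, 2, 2, 8, 5, 9, 4, 29, 28]


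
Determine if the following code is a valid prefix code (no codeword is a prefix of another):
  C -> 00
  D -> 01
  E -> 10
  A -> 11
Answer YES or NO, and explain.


Checking each pair (does one codeword prefix another?):
  C='00' vs D='01': no prefix
  C='00' vs E='10': no prefix
  C='00' vs A='11': no prefix
  D='01' vs C='00': no prefix
  D='01' vs E='10': no prefix
  D='01' vs A='11': no prefix
  E='10' vs C='00': no prefix
  E='10' vs D='01': no prefix
  E='10' vs A='11': no prefix
  A='11' vs C='00': no prefix
  A='11' vs D='01': no prefix
  A='11' vs E='10': no prefix
No violation found over all pairs.

YES -- this is a valid prefix code. No codeword is a prefix of any other codeword.


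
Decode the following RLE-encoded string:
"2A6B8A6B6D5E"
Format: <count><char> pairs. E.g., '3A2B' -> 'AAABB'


Expanding each <count><char> pair:
  2A -> 'AA'
  6B -> 'BBBBBB'
  8A -> 'AAAAAAAA'
  6B -> 'BBBBBB'
  6D -> 'DDDDDD'
  5E -> 'EEEEE'

Decoded = AABBBBBBAAAAAAAABBBBBBDDDDDDEEEEE


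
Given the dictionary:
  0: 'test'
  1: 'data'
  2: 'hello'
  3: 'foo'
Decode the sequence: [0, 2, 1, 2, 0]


Look up each index in the dictionary:
  0 -> 'test'
  2 -> 'hello'
  1 -> 'data'
  2 -> 'hello'
  0 -> 'test'

Decoded: "test hello data hello test"


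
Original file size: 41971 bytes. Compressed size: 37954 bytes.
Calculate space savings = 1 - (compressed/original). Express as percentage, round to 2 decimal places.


ratio = compressed/original = 37954/41971 = 0.904291
savings = 1 - ratio = 1 - 0.904291 = 0.095709
as a percentage: 0.095709 * 100 = 9.57%

Space savings = 1 - 37954/41971 = 9.57%


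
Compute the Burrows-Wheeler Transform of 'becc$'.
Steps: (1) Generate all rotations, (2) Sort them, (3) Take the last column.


Rotations (sorted):
  0: $becc -> last char: c
  1: becc$ -> last char: $
  2: c$bec -> last char: c
  3: cc$be -> last char: e
  4: ecc$b -> last char: b


BWT = c$ceb


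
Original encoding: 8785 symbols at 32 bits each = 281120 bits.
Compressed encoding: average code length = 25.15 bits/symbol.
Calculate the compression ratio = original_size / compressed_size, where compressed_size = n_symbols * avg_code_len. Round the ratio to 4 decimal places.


original_size = n_symbols * orig_bits = 8785 * 32 = 281120 bits
compressed_size = n_symbols * avg_code_len = 8785 * 25.15 = 220942.75 bits
ratio = original_size / compressed_size = 281120 / 220942.75 = 1.2724

Compression ratio = 1.2724


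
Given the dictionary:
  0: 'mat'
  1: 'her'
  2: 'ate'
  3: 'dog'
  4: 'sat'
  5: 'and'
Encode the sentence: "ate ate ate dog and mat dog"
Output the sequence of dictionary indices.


Look up each word in the dictionary:
  'ate' -> 2
  'ate' -> 2
  'ate' -> 2
  'dog' -> 3
  'and' -> 5
  'mat' -> 0
  'dog' -> 3

Encoded: [2, 2, 2, 3, 5, 0, 3]


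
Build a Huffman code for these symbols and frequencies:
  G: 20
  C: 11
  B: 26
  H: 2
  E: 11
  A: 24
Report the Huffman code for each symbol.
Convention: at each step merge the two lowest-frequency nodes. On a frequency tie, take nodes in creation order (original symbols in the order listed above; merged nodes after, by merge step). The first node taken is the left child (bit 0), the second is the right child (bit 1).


Huffman tree construction:
Step 1: Merge H(2) + C(11) = 13
Step 2: Merge E(11) + (H+C)(13) = 24
Step 3: Merge G(20) + A(24) = 44
Step 4: Merge (E+(H+C))(24) + B(26) = 50
Step 5: Merge (G+A)(44) + ((E+(H+C))+B)(50) = 94
Read each symbol's code off the tree from the root (left child = 0, right child = 1).

Codes:
  G: 00 (length 2)
  C: 1011 (length 4)
  B: 11 (length 2)
  H: 1010 (length 4)
  E: 100 (length 3)
  A: 01 (length 2)
Average code length: 225/94 = 2.3936 bits/symbol


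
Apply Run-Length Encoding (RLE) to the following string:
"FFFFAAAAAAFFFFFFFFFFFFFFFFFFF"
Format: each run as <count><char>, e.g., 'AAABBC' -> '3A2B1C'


Scanning runs left to right:
  i=0: run of 'F' x 4 -> '4F'
  i=4: run of 'A' x 6 -> '6A'
  i=10: run of 'F' x 19 -> '19F'

RLE = 4F6A19F


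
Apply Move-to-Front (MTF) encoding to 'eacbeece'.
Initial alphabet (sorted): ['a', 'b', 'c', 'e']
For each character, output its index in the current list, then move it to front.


MTF encoding:
'e': index 3 in ['a', 'b', 'c', 'e'] -> ['e', 'a', 'b', 'c']
'a': index 1 in ['e', 'a', 'b', 'c'] -> ['a', 'e', 'b', 'c']
'c': index 3 in ['a', 'e', 'b', 'c'] -> ['c', 'a', 'e', 'b']
'b': index 3 in ['c', 'a', 'e', 'b'] -> ['b', 'c', 'a', 'e']
'e': index 3 in ['b', 'c', 'a', 'e'] -> ['e', 'b', 'c', 'a']
'e': index 0 in ['e', 'b', 'c', 'a'] -> ['e', 'b', 'c', 'a']
'c': index 2 in ['e', 'b', 'c', 'a'] -> ['c', 'e', 'b', 'a']
'e': index 1 in ['c', 'e', 'b', 'a'] -> ['e', 'c', 'b', 'a']


Output: [3, 1, 3, 3, 3, 0, 2, 1]


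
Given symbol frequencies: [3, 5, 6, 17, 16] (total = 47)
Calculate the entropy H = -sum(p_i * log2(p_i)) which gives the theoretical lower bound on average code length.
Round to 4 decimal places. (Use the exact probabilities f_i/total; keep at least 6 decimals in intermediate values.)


Per-symbol terms -p_i * log2(p_i) with p_i = f_i/47:
  p = 3/47 = 0.063830: log2(p) = -3.969626, -p*log2(p) = 0.253380
  p = 5/47 = 0.106383: log2(p) = -3.232661, -p*log2(p) = 0.343900
  p = 6/47 = 0.127660: log2(p) = -2.969626, -p*log2(p) = 0.379101
  p = 17/47 = 0.361702: log2(p) = -1.467126, -p*log2(p) = 0.530663
  p = 16/47 = 0.340426: log2(p) = -1.554589, -p*log2(p) = 0.529222
H = 0.253380 + 0.343900 + 0.379101 + 0.530663 + 0.529222 = 2.036266

H = 2.0363 bits/symbol


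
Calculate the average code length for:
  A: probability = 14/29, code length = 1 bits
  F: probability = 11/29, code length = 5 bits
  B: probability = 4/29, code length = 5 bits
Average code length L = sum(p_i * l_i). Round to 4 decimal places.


Weighted contributions p_i * l_i:
  A: (14/29) * 1 = 14/29
  F: (11/29) * 5 = 55/29
  B: (4/29) * 5 = 20/29
Sum = (14 + 55 + 20)/29 = 89/29

L = 89/29 = 3.0690 bits/symbol


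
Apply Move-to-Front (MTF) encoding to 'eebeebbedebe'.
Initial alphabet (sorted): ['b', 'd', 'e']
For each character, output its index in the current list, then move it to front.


MTF encoding:
'e': index 2 in ['b', 'd', 'e'] -> ['e', 'b', 'd']
'e': index 0 in ['e', 'b', 'd'] -> ['e', 'b', 'd']
'b': index 1 in ['e', 'b', 'd'] -> ['b', 'e', 'd']
'e': index 1 in ['b', 'e', 'd'] -> ['e', 'b', 'd']
'e': index 0 in ['e', 'b', 'd'] -> ['e', 'b', 'd']
'b': index 1 in ['e', 'b', 'd'] -> ['b', 'e', 'd']
'b': index 0 in ['b', 'e', 'd'] -> ['b', 'e', 'd']
'e': index 1 in ['b', 'e', 'd'] -> ['e', 'b', 'd']
'd': index 2 in ['e', 'b', 'd'] -> ['d', 'e', 'b']
'e': index 1 in ['d', 'e', 'b'] -> ['e', 'd', 'b']
'b': index 2 in ['e', 'd', 'b'] -> ['b', 'e', 'd']
'e': index 1 in ['b', 'e', 'd'] -> ['e', 'b', 'd']


Output: [2, 0, 1, 1, 0, 1, 0, 1, 2, 1, 2, 1]


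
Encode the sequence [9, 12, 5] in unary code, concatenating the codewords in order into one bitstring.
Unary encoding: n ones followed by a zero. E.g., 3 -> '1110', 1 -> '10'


Encode each number as n ones followed by a terminating 0:
  9 -> 1111111110 (10 bits)
  12 -> 1111111111110 (13 bits)
  5 -> 111110 (6 bits)
Total length = 10 + 13 + 6 = 29 bits.

Unary([9, 12, 5]) = 11111111101111111111110111110 (29 bits)


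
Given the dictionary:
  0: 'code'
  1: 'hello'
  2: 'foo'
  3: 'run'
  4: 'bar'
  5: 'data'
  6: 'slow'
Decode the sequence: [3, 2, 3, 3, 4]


Look up each index in the dictionary:
  3 -> 'run'
  2 -> 'foo'
  3 -> 'run'
  3 -> 'run'
  4 -> 'bar'

Decoded: "run foo run run bar"


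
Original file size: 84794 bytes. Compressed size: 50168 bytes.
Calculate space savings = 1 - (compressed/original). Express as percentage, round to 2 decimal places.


ratio = compressed/original = 50168/84794 = 0.591646
savings = 1 - ratio = 1 - 0.591646 = 0.408354
as a percentage: 0.408354 * 100 = 40.84%

Space savings = 1 - 50168/84794 = 40.84%


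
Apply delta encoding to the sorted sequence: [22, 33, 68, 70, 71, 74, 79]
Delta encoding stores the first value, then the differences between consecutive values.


First value: 22
Deltas:
  33 - 22 = 11
  68 - 33 = 35
  70 - 68 = 2
  71 - 70 = 1
  74 - 71 = 3
  79 - 74 = 5


Delta encoded: [22, 11, 35, 2, 1, 3, 5]


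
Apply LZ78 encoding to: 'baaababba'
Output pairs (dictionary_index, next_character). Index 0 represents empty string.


LZ78 encoding steps:
Dictionary: {0: ''}
Step 1: w='' (idx 0), next='b' -> output (0, 'b'), add 'b' as idx 1
Step 2: w='' (idx 0), next='a' -> output (0, 'a'), add 'a' as idx 2
Step 3: w='a' (idx 2), next='a' -> output (2, 'a'), add 'aa' as idx 3
Step 4: w='b' (idx 1), next='a' -> output (1, 'a'), add 'ba' as idx 4
Step 5: w='b' (idx 1), next='b' -> output (1, 'b'), add 'bb' as idx 5
Step 6: w='a' (idx 2), end of input -> output (2, '')


Encoded: [(0, 'b'), (0, 'a'), (2, 'a'), (1, 'a'), (1, 'b'), (2, '')]


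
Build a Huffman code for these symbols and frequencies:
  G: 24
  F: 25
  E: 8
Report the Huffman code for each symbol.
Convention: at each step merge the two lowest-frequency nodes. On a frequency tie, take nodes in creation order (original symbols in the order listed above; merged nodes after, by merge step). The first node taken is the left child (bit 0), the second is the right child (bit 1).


Huffman tree construction:
Step 1: Merge E(8) + G(24) = 32
Step 2: Merge F(25) + (E+G)(32) = 57
Read each symbol's code off the tree from the root (left child = 0, right child = 1).

Codes:
  G: 11 (length 2)
  F: 0 (length 1)
  E: 10 (length 2)
Average code length: 89/57 = 1.5614 bits/symbol


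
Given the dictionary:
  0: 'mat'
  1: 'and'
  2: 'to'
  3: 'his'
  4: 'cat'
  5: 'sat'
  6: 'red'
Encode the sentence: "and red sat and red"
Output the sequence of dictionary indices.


Look up each word in the dictionary:
  'and' -> 1
  'red' -> 6
  'sat' -> 5
  'and' -> 1
  'red' -> 6

Encoded: [1, 6, 5, 1, 6]


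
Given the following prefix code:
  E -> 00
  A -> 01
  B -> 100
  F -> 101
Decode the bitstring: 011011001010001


Decoding step by step:
Bits 01 -> A
Bits 101 -> F
Bits 100 -> B
Bits 101 -> F
Bits 00 -> E
Bits 01 -> A


Decoded message: AFBFEA


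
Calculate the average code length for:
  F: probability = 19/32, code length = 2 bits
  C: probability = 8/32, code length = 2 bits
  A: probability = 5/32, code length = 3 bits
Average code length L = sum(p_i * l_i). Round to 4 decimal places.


Weighted contributions p_i * l_i:
  F: (19/32) * 2 = 38/32
  C: (8/32) * 2 = 16/32
  A: (5/32) * 3 = 15/32
Sum = (38 + 16 + 15)/32 = 69/32

L = 69/32 = 2.1563 bits/symbol


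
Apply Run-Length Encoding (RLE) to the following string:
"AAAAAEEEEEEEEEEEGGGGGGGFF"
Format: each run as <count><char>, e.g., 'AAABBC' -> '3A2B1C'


Scanning runs left to right:
  i=0: run of 'A' x 5 -> '5A'
  i=5: run of 'E' x 11 -> '11E'
  i=16: run of 'G' x 7 -> '7G'
  i=23: run of 'F' x 2 -> '2F'

RLE = 5A11E7G2F


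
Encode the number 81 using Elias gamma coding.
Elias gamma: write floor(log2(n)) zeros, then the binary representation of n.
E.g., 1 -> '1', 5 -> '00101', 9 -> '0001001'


num_bits = floor(log2(81)) + 1 = 7
leading_zeros = num_bits - 1 = 6
binary(81) = 1010001

Elias gamma(81) = '000000' + '1010001' = 0000001010001 (13 bits)


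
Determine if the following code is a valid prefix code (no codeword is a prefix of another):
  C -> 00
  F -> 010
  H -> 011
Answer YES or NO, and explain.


Checking each pair (does one codeword prefix another?):
  C='00' vs F='010': no prefix
  C='00' vs H='011': no prefix
  F='010' vs C='00': no prefix
  F='010' vs H='011': no prefix
  H='011' vs C='00': no prefix
  H='011' vs F='010': no prefix
No violation found over all pairs.

YES -- this is a valid prefix code. No codeword is a prefix of any other codeword.


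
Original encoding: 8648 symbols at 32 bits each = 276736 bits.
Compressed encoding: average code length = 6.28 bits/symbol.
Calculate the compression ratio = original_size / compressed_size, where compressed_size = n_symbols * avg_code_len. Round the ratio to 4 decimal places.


original_size = n_symbols * orig_bits = 8648 * 32 = 276736 bits
compressed_size = n_symbols * avg_code_len = 8648 * 6.28 = 54309.44 bits
ratio = original_size / compressed_size = 276736 / 54309.44 = 5.0955

Compression ratio = 5.0955


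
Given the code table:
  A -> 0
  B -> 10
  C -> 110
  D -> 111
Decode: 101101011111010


Decoding:
10 -> B
110 -> C
10 -> B
111 -> D
110 -> C
10 -> B


Result: BCBDCB


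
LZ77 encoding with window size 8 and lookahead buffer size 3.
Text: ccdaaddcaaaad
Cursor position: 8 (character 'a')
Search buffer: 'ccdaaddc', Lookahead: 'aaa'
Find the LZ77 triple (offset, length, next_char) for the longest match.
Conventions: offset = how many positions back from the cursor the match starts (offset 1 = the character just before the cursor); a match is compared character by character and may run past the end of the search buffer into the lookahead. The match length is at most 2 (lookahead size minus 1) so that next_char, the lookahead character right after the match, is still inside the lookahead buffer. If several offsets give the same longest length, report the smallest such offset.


Try each offset into the search buffer:
  offset=1 (pos 7, char 'c'): match length 0
  offset=2 (pos 6, char 'd'): match length 0
  offset=3 (pos 5, char 'd'): match length 0
  offset=4 (pos 4, char 'a'): match length 1
  offset=5 (pos 3, char 'a'): match length 2
  offset=6 (pos 2, char 'd'): match length 0
  offset=7 (pos 1, char 'c'): match length 0
  offset=8 (pos 0, char 'c'): match length 0
Longest match has length 2 at offset 5.
next_char = character at position 8 + 2 = 10 -> 'a'

Best match: offset=5, length=2 (matching 'aa' starting at position 3)
LZ77 triple: (5, 2, 'a')


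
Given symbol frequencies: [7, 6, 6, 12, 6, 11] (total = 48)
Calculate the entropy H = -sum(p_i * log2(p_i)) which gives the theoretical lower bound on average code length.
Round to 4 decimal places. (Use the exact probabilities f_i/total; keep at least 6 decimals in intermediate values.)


Per-symbol terms -p_i * log2(p_i) with p_i = f_i/48:
  p = 7/48 = 0.145833: log2(p) = -2.777608, -p*log2(p) = 0.405068
  p = 6/48 = 0.125000: log2(p) = -3.000000, -p*log2(p) = 0.375000
  p = 6/48 = 0.125000: log2(p) = -3.000000, -p*log2(p) = 0.375000
  p = 12/48 = 0.250000: log2(p) = -2.000000, -p*log2(p) = 0.500000
  p = 6/48 = 0.125000: log2(p) = -3.000000, -p*log2(p) = 0.375000
  p = 11/48 = 0.229167: log2(p) = -2.125531, -p*log2(p) = 0.487101
H = 0.405068 + 0.375000 + 0.375000 + 0.500000 + 0.375000 + 0.487101 = 2.517169

H = 2.5172 bits/symbol


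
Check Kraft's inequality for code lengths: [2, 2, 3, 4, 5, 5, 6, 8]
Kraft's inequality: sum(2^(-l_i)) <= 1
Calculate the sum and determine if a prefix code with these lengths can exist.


Sum = 2^(-2) + 2^(-2) + 2^(-3) + 2^(-4) + 2^(-5) + 2^(-5) + 2^(-6) + 2^(-8)
    = 0.25 + 0.25 + 0.125 + 0.0625 + 0.03125 + 0.03125 + 0.015625 + 0.00390625
    = 197/256 = 0.76953125
Since 0.76953125 <= 1, Kraft's inequality IS satisfied.
A prefix code with these lengths CAN exist.

Kraft sum = 0.76953125. Satisfied.


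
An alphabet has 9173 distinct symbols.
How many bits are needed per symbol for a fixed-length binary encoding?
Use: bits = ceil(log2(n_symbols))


log2(9173) = 13.1632
Bracket: 2^13 = 8192 < 9173 <= 2^14 = 16384
So ceil(log2(9173)) = 14

bits = ceil(log2(9173)) = ceil(13.1632) = 14 bits


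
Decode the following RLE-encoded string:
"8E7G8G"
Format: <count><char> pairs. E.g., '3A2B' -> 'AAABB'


Expanding each <count><char> pair:
  8E -> 'EEEEEEEE'
  7G -> 'GGGGGGG'
  8G -> 'GGGGGGGG'

Decoded = EEEEEEEEGGGGGGGGGGGGGGG


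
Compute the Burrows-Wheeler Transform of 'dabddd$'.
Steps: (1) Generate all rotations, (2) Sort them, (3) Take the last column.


Rotations (sorted):
  0: $dabddd -> last char: d
  1: abddd$d -> last char: d
  2: bddd$da -> last char: a
  3: d$dabdd -> last char: d
  4: dabddd$ -> last char: $
  5: dd$dabd -> last char: d
  6: ddd$dab -> last char: b


BWT = ddad$db


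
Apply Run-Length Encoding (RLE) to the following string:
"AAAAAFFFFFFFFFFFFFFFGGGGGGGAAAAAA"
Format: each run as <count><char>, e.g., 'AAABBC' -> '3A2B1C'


Scanning runs left to right:
  i=0: run of 'A' x 5 -> '5A'
  i=5: run of 'F' x 15 -> '15F'
  i=20: run of 'G' x 7 -> '7G'
  i=27: run of 'A' x 6 -> '6A'

RLE = 5A15F7G6A
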